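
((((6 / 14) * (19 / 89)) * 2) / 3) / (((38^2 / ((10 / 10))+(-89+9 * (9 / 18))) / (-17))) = -1292 / 1693937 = -0.00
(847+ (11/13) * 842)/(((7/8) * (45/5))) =162184/819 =198.03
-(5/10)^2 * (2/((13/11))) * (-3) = 33/26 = 1.27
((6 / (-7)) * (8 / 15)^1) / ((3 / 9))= -1.37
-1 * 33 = -33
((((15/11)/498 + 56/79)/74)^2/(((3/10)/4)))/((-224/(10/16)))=-87810231675/25525084399721984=-0.00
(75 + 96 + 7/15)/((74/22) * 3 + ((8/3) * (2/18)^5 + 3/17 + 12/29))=205903213461/12826382765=16.05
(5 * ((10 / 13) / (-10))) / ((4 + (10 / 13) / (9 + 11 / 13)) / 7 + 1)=-2240 / 9217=-0.24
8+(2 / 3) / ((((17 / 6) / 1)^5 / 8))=11400328 / 1419857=8.03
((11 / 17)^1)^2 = 121 / 289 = 0.42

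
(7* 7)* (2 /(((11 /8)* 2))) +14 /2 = 469 /11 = 42.64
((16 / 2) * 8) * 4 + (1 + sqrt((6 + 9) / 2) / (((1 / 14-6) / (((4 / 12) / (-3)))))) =7 * sqrt(30) / 747 + 257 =257.05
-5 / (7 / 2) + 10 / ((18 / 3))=5 / 21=0.24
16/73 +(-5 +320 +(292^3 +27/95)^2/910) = 408382562129041469387/599530750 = 681170335514.97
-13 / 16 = -0.81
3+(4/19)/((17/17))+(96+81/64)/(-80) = 38809/19456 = 1.99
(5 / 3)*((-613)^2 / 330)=375769 / 198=1897.82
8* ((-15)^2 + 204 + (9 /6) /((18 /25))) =10346 /3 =3448.67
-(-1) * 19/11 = 19/11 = 1.73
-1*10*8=-80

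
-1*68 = -68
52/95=0.55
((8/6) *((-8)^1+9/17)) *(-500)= 254000/51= 4980.39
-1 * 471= -471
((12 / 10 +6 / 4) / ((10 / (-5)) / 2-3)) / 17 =-0.04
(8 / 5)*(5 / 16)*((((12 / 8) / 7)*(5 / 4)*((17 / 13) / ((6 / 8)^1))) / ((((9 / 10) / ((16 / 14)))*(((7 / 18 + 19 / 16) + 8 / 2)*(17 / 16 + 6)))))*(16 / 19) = 6963200 / 1098214117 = 0.01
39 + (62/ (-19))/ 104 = 38501/ 988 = 38.97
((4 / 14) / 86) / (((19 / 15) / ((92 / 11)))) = 1380 / 62909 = 0.02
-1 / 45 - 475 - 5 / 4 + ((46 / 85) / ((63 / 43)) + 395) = -80.90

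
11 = 11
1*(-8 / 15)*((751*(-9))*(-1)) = -18024 / 5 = -3604.80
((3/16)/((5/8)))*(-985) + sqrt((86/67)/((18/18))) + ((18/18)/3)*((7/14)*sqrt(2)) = -591/2 + sqrt(2)/6 + sqrt(5762)/67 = -294.13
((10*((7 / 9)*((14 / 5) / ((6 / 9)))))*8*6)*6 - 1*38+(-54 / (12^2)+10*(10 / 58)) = 2174153 / 232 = 9371.35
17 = 17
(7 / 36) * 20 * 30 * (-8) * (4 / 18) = -5600 / 27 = -207.41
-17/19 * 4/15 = -68/285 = -0.24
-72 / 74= -0.97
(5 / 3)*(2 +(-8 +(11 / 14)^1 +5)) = -5 / 14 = -0.36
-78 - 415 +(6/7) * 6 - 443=-6516/7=-930.86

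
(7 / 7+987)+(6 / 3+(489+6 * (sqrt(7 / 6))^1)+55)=sqrt(42)+1534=1540.48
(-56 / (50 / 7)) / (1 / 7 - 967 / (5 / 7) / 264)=362208 / 230315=1.57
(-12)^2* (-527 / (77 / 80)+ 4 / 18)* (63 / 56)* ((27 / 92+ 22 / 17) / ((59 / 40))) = -169518084840 / 1776313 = -95432.55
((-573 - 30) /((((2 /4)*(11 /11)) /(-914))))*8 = 8818272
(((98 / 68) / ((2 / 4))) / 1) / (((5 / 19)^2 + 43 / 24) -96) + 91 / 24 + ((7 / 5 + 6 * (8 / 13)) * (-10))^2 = 146047448368879 / 56238699192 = 2596.92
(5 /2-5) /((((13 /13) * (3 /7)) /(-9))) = 105 /2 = 52.50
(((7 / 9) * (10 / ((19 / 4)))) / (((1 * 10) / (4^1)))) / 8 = 0.08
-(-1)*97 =97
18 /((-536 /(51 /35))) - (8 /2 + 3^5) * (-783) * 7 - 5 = 12698662301 /9380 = 1353801.95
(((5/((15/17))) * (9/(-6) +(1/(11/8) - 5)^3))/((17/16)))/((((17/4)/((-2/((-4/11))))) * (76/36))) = -10158672/39083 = -259.93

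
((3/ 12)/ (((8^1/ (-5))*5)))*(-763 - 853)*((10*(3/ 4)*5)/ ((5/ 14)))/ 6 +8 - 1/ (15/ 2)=53497/ 60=891.62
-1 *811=-811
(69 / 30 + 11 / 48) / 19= 607 / 4560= 0.13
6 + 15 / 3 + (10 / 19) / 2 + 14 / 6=775 / 57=13.60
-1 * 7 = -7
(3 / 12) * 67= 67 / 4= 16.75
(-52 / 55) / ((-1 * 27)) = 52 / 1485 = 0.04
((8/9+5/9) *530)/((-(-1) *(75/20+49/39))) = 358280/2343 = 152.92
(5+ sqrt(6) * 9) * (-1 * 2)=-18 * sqrt(6) - 10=-54.09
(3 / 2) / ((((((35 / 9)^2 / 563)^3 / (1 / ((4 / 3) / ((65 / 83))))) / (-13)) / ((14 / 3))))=-48082628455912089 / 17437262500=-2757464.28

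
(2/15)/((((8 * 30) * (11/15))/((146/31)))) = 0.00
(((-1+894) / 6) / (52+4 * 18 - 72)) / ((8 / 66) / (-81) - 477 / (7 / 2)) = -5569641 / 265207280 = -0.02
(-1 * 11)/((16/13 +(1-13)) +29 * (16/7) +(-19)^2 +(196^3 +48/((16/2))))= -1001/685226225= -0.00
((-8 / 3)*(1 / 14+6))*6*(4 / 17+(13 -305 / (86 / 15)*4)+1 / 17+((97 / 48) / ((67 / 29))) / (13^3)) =735986802115 / 37977342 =19379.63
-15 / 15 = -1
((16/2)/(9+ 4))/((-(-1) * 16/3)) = 3/26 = 0.12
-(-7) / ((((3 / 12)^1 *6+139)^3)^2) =448 / 492309163417681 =0.00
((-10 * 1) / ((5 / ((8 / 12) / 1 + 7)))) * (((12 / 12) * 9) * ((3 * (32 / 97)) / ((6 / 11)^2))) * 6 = -267168 / 97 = -2754.31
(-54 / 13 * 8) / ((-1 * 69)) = 144 / 299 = 0.48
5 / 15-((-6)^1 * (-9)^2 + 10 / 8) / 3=1943 / 12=161.92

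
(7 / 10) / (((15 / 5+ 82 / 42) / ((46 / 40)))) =3381 / 20800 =0.16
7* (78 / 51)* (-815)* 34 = -296660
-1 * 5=-5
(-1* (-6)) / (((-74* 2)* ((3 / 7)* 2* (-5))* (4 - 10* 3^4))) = -7 / 596440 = -0.00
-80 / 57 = -1.40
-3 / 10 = -0.30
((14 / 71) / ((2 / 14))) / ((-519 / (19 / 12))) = -931 / 221094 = -0.00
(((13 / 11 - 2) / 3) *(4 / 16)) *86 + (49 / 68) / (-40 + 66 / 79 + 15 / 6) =-6373315 / 1083291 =-5.88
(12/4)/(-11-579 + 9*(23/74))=-222/43453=-0.01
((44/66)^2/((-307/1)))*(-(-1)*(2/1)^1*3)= -8/921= -0.01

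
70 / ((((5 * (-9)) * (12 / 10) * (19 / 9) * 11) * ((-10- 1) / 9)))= 105 / 2299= 0.05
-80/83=-0.96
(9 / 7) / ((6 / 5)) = 15 / 14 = 1.07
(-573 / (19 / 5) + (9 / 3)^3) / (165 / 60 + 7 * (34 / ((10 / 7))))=-15680 / 21451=-0.73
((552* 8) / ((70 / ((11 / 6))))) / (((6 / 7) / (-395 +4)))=-791384 / 15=-52758.93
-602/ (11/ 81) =-4432.91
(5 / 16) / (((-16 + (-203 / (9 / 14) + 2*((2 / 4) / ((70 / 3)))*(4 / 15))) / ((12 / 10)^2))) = -2835 / 2090128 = -0.00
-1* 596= -596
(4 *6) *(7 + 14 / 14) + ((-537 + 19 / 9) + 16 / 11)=-341.43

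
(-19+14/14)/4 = -9/2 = -4.50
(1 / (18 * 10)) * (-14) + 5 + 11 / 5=7.12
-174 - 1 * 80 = -254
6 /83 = 0.07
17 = 17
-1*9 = -9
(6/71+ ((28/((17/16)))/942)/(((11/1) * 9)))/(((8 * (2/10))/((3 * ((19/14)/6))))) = 226672945/6303494736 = 0.04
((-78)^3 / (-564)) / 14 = 19773 / 329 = 60.10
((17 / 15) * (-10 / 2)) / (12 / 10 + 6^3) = -85 / 3258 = -0.03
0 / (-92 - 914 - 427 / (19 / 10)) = 0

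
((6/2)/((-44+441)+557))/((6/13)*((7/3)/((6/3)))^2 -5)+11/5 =198738/90365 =2.20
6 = 6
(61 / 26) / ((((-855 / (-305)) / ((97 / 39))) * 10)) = 360937 / 1733940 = 0.21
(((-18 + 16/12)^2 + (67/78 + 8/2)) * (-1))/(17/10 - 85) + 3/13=353176/97461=3.62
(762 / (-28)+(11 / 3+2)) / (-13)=905 / 546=1.66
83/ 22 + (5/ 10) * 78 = 941/ 22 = 42.77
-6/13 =-0.46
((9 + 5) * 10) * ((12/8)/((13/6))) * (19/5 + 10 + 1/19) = 331632/247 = 1342.64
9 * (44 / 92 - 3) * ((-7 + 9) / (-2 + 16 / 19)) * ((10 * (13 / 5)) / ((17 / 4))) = 1031472 / 4301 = 239.82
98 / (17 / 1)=98 / 17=5.76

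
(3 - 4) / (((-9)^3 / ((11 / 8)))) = 0.00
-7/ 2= -3.50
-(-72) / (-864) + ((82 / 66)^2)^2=10907737 / 4743684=2.30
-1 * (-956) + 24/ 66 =10520/ 11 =956.36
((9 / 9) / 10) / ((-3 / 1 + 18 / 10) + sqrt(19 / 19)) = -1 / 2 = -0.50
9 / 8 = 1.12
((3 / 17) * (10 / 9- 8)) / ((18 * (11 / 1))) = -31 / 5049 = -0.01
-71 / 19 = -3.74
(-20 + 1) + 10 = -9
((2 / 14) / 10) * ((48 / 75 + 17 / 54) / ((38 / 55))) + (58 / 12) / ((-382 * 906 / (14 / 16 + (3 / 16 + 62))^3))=-295480925642731 / 84842930995200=-3.48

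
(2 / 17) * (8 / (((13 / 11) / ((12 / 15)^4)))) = 45056 / 138125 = 0.33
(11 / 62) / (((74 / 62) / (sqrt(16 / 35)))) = 22 * sqrt(35) / 1295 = 0.10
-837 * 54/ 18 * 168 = -421848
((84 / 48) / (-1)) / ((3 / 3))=-7 / 4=-1.75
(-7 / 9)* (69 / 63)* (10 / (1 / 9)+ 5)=-2185 / 27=-80.93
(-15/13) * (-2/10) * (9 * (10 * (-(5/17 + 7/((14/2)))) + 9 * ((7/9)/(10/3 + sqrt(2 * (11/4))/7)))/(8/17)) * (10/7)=-60222150/882791-144585 * sqrt(22)/504452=-69.56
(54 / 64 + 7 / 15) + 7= 3989 / 480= 8.31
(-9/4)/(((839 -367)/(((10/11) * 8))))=-45/1298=-0.03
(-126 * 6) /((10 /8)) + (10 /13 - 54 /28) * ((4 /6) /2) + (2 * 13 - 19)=-1633049 /2730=-598.19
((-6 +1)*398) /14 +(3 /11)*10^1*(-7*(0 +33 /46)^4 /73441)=-163592430173845 /1150900961336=-142.14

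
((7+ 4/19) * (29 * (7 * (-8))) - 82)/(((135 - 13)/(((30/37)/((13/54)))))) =-181477260/557479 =-325.53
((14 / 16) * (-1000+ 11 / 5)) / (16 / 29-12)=1012767 / 13280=76.26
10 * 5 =50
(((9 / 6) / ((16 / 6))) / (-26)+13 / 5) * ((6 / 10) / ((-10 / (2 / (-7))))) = 16089 / 364000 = 0.04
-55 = -55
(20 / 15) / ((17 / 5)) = 20 / 51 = 0.39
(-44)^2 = 1936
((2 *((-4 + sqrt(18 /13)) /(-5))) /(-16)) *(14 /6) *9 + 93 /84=-139 /140 + 63 *sqrt(26) /520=-0.38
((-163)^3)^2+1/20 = 375107391560181/20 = 18755369578009.05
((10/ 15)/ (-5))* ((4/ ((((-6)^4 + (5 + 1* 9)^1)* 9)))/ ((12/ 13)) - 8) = 282947/ 265275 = 1.07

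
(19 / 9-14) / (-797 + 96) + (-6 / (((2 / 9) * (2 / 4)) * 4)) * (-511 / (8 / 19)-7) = 1663401107 / 100944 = 16478.45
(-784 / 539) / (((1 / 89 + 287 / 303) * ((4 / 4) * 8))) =-26967 / 142153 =-0.19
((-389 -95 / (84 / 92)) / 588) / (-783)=5177 / 4834242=0.00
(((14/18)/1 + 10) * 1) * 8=776/9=86.22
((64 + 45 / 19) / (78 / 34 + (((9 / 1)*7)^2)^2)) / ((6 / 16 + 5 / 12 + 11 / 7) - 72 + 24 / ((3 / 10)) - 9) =150059 / 48549976499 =0.00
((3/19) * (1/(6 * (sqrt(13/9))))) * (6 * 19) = 9 * sqrt(13)/13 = 2.50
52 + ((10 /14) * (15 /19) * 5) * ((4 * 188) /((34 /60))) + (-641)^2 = 937579513 /2261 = 414674.71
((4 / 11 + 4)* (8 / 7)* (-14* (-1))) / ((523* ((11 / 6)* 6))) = 768 / 63283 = 0.01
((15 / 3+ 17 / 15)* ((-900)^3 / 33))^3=-3310613835264000000000000000 / 1331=-2487313174503380916604057.00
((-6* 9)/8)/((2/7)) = -189/8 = -23.62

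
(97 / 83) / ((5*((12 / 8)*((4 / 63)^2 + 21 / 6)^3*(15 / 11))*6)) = 19766689439112 / 44653478279378125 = 0.00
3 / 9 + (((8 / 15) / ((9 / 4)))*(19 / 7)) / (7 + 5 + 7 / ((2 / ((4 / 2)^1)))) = 347 / 945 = 0.37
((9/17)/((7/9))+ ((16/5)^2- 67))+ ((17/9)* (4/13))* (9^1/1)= -1966568/38675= -50.85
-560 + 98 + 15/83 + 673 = 17528/83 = 211.18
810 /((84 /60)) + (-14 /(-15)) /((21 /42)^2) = 61142 /105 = 582.30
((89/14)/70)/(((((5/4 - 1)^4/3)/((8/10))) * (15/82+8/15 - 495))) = -0.11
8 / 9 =0.89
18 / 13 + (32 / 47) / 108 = 22946 / 16497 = 1.39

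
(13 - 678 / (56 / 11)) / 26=-3365 / 728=-4.62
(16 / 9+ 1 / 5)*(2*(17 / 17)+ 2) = 7.91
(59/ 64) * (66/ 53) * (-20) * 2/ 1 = -9735/ 212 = -45.92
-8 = -8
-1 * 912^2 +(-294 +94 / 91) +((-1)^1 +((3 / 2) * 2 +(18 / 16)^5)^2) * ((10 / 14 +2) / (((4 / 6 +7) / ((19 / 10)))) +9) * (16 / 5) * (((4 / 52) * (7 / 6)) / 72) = -168288246668330745011 / 202260747386880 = -832036.12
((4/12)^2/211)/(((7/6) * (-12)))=-1/26586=-0.00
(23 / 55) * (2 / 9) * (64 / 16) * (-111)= -41.26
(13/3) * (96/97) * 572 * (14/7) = 475904/97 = 4906.23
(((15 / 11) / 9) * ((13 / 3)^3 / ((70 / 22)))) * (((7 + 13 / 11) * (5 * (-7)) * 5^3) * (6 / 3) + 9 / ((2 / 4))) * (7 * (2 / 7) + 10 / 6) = -192189166 / 189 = -1016873.89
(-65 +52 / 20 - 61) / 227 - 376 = -427377 / 1135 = -376.54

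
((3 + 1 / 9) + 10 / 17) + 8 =1790 / 153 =11.70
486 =486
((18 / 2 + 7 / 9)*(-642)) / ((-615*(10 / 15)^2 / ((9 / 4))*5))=10.33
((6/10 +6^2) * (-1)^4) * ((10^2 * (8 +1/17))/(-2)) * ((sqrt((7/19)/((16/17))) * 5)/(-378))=208925 * sqrt(2261)/81396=122.05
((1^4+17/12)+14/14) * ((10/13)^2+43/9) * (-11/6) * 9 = -3683317/12168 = -302.71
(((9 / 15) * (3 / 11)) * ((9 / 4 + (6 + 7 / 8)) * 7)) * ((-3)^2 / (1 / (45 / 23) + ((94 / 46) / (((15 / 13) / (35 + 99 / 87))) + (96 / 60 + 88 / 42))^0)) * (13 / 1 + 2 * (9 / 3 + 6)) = 11548089 / 5984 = 1929.83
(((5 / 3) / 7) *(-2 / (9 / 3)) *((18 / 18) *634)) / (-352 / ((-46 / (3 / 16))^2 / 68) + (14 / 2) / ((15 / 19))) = -134154400 / 11289831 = -11.88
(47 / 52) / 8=47 / 416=0.11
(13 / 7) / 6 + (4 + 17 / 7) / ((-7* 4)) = 47 / 588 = 0.08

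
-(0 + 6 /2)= -3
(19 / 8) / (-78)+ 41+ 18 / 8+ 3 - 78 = -19831 / 624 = -31.78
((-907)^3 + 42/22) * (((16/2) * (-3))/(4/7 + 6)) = 689435800368/253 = 2725042689.20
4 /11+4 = 48 /11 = 4.36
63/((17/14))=51.88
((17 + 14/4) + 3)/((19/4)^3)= 1504/6859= 0.22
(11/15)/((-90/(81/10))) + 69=34467/500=68.93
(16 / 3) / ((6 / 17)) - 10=46 / 9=5.11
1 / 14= 0.07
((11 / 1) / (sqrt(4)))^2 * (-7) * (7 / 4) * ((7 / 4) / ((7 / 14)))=-41503 / 32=-1296.97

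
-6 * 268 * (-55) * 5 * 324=143272800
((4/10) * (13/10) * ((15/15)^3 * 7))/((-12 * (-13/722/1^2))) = 2527/150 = 16.85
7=7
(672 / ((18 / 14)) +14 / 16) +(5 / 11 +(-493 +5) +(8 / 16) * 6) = 10295 / 264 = 39.00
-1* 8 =-8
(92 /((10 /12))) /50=276 /125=2.21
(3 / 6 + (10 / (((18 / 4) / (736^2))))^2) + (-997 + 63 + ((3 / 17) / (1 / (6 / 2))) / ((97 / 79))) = 387098866574729059 / 267138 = 1449059536923.72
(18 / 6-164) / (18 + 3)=-23 / 3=-7.67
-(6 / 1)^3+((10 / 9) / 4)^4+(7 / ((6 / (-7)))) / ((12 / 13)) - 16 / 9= -23789561 / 104976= -226.62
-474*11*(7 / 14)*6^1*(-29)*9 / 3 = 1360854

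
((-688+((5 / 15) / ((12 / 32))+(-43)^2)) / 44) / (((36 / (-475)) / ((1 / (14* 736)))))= -4967075 / 146893824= -0.03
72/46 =36/23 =1.57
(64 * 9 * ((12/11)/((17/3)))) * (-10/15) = -13824/187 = -73.93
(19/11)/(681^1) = 19/7491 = 0.00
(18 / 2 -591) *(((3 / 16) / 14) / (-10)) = 873 / 1120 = 0.78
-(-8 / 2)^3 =64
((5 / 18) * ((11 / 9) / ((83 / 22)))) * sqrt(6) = 0.22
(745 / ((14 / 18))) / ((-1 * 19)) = -6705 / 133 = -50.41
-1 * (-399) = 399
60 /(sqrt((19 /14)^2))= 840 /19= 44.21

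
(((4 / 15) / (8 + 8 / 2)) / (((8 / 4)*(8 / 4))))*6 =1 / 30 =0.03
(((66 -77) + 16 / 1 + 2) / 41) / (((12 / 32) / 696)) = 12992 / 41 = 316.88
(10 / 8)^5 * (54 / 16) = 10.30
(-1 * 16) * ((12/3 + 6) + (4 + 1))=-240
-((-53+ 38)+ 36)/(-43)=21/43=0.49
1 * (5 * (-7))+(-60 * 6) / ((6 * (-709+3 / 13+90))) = -70190 / 2011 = -34.90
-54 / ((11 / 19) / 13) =-13338 / 11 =-1212.55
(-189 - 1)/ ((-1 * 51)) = 3.73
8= 8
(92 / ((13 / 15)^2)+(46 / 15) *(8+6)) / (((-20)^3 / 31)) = -1624927 / 2535000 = -0.64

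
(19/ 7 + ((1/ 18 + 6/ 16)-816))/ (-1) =409679/ 504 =812.86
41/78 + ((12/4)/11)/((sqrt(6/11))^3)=41/78 + sqrt(66)/12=1.20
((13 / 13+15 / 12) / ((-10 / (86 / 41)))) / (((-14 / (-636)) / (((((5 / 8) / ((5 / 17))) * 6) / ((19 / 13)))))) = -40796379 / 218120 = -187.04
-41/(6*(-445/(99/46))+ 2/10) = 6765/204667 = 0.03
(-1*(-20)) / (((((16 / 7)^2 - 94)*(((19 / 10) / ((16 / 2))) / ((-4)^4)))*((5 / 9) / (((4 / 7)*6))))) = -1498.65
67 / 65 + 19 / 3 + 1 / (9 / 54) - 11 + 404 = 79241 / 195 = 406.36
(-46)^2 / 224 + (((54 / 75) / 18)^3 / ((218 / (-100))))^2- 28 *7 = -48484690234151 / 259896875000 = -186.55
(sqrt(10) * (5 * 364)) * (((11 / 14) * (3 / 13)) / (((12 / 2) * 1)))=55 * sqrt(10)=173.93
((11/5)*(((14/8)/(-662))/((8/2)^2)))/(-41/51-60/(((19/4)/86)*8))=74613/28038930560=0.00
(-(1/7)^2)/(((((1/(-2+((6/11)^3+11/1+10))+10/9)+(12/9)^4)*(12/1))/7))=-688635/250111148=-0.00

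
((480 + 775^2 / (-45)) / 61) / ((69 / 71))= -357485 / 1647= -217.05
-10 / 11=-0.91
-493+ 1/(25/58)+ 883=9808/25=392.32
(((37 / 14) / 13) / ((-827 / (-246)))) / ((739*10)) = 4551 / 556149230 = 0.00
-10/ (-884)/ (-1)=-5/ 442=-0.01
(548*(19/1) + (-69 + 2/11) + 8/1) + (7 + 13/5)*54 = 597827/55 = 10869.58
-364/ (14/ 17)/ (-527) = 26/ 31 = 0.84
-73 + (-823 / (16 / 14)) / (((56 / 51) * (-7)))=9269 / 448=20.69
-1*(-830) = 830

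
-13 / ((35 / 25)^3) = -1625 / 343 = -4.74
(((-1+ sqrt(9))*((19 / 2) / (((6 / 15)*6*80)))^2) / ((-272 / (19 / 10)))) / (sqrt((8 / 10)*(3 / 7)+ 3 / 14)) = -6859*sqrt(2730) / 7821066240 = -0.00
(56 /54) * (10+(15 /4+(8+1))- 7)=49 /3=16.33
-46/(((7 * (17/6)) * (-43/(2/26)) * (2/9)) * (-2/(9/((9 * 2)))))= -621/133042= -0.00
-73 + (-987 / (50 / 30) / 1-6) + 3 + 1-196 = -4316 / 5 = -863.20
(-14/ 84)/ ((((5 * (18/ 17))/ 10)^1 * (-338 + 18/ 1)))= 17/ 17280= 0.00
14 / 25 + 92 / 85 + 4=2398 / 425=5.64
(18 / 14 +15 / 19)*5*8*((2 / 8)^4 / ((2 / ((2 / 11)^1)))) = 345 / 11704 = 0.03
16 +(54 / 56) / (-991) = 443941 / 27748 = 16.00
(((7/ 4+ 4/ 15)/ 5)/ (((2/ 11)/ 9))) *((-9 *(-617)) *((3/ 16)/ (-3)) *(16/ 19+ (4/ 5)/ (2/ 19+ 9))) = -84723525909/ 13148000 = -6443.83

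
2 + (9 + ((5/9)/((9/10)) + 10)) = 1751/81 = 21.62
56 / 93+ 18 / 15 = 838 / 465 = 1.80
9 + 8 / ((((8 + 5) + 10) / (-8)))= 143 / 23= 6.22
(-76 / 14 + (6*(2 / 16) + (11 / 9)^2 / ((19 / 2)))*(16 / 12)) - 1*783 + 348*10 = 87027992 / 32319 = 2692.78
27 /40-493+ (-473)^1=-38613 /40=-965.32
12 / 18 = 0.67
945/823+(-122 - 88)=-171885/823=-208.85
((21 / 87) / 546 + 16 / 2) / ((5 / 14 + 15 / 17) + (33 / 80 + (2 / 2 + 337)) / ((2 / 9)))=172283440 / 32820243573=0.01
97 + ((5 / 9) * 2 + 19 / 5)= 4586 / 45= 101.91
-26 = -26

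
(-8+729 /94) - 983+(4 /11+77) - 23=-960463 /1034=-928.88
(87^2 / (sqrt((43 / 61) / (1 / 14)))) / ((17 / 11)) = 83259 * sqrt(36722) / 10234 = 1559.01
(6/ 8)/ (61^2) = 3/ 14884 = 0.00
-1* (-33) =33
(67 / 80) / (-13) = -67 / 1040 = -0.06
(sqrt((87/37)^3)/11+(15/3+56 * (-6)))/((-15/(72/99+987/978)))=38.28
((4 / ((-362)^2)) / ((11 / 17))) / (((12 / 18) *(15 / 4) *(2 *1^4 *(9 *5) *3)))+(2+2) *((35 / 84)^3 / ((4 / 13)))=4880024321 / 5189342400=0.94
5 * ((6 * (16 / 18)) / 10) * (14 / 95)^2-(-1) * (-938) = -25394782 / 27075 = -937.94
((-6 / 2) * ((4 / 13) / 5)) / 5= -12 / 325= -0.04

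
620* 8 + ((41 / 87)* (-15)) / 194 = 27904755 / 5626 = 4959.96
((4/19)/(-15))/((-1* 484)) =1/34485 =0.00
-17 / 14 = -1.21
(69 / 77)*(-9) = -621 / 77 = -8.06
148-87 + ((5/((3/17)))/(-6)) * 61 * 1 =-4087/18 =-227.06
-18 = -18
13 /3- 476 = -1415 /3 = -471.67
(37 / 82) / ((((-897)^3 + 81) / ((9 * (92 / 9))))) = -851 / 14795550936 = -0.00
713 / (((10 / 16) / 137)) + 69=781793 / 5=156358.60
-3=-3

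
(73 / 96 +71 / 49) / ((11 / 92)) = 239039 / 12936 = 18.48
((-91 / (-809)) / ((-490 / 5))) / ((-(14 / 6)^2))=0.00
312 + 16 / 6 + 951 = 3797 / 3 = 1265.67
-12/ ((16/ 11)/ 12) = -99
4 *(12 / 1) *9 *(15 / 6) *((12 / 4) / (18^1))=180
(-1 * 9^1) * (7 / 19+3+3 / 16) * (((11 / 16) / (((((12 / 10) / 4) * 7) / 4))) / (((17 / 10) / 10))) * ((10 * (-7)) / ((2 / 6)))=66886875 / 1292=51770.03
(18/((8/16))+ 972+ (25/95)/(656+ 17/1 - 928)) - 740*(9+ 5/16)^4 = -88340919056881/15876096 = -5564398.14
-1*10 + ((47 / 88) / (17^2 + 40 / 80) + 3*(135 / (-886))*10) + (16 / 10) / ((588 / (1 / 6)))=-120849905909 / 8295112980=-14.57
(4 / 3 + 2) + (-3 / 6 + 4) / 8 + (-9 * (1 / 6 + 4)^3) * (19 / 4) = -296513 / 96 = -3088.68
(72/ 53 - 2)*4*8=-1088/ 53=-20.53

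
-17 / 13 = -1.31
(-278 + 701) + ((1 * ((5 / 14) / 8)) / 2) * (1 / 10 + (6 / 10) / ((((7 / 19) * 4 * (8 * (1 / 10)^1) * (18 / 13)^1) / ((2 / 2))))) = 63674915 / 150528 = 423.01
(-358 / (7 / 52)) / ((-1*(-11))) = -241.77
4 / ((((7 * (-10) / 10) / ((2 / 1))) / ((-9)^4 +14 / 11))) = -577480 / 77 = -7499.74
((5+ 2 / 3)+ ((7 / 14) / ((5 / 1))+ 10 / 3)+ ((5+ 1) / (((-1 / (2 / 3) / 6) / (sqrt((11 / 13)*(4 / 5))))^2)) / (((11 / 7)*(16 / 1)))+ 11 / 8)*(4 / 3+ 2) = 6791 / 156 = 43.53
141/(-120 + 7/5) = -705/593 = -1.19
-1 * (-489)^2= -239121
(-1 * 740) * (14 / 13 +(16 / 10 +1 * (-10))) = 70448 / 13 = 5419.08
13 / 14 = 0.93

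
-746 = -746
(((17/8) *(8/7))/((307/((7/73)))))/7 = 17/156877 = 0.00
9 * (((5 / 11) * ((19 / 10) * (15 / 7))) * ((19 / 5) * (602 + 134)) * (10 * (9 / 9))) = 35868960 / 77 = 465830.65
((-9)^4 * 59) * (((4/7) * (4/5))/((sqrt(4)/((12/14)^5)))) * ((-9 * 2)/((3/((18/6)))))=-433451782656/588245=-736855.87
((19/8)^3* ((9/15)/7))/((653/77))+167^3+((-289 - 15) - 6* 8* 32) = 7782712082987/1671680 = 4655623.14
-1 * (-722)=722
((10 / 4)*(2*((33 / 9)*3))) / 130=11 / 26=0.42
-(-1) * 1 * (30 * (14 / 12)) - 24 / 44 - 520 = -5341 / 11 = -485.55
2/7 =0.29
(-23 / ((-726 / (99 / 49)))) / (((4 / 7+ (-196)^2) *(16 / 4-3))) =3 / 1800568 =0.00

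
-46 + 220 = 174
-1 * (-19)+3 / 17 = 19.18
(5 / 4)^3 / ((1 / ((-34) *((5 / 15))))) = -2125 / 96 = -22.14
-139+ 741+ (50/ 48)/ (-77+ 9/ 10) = 5497339/ 9132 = 601.99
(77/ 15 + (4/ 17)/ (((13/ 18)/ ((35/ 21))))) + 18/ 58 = 575528/ 96135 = 5.99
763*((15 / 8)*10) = 57225 / 4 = 14306.25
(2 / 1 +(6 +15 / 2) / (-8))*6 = 15 / 8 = 1.88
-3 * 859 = -2577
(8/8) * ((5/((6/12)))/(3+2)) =2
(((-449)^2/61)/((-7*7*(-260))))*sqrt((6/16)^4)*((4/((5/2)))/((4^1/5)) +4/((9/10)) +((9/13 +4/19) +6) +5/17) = 7423553623/14917535360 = 0.50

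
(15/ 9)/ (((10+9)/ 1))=5/ 57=0.09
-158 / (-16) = 79 / 8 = 9.88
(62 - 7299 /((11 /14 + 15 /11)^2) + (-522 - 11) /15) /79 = -2553050543 /129829785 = -19.66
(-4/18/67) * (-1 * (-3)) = -2/201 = -0.01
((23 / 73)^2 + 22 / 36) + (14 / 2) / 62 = 1224049 / 1486791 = 0.82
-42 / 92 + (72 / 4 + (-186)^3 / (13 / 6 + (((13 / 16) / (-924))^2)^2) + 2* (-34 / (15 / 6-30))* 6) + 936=-777473400774106783803388191 / 261866798442253031170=-2968965.16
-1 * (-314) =314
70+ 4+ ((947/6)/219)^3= 168736566779/2268747144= 74.37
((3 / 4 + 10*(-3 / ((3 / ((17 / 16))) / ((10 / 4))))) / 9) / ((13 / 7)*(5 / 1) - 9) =-2891 / 288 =-10.04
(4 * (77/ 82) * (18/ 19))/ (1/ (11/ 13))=30492/ 10127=3.01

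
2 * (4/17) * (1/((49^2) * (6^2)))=2/367353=0.00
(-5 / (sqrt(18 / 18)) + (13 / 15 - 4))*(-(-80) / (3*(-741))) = 1952 / 6669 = 0.29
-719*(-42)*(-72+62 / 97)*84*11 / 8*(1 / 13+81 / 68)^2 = -15169560189768369 / 37900616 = -400245742.44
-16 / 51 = -0.31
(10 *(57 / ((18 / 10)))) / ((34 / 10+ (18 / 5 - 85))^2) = 475 / 9126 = 0.05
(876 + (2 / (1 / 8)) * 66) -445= 1487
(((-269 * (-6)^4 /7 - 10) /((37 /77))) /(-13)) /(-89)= -3835634 /42809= -89.60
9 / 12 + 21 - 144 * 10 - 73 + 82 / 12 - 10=-17933 / 12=-1494.42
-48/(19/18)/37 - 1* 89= -63431/703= -90.23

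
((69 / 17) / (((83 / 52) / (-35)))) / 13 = -9660 / 1411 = -6.85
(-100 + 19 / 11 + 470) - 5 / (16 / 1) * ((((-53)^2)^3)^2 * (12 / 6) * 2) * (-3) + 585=81057719202359815557861 / 44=1842220890962723080860.48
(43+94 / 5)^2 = 95481 / 25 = 3819.24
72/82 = 36/41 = 0.88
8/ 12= 2/ 3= 0.67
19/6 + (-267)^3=-114204959/6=-19034159.83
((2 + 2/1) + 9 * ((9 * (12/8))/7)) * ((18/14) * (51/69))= 1989/98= 20.30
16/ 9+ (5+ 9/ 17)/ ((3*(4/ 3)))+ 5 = 2497/ 306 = 8.16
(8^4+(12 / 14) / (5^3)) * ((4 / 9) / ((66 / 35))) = 7168012 / 7425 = 965.39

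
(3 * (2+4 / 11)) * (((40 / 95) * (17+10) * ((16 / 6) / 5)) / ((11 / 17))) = 763776 / 11495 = 66.44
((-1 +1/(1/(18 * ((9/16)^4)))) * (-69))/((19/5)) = -9066945/622592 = -14.56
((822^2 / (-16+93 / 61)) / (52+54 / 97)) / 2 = -999505557 / 2250767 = -444.07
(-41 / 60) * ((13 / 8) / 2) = -533 / 960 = -0.56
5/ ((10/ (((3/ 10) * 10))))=3/ 2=1.50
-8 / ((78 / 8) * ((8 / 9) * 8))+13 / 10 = 1.18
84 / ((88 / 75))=1575 / 22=71.59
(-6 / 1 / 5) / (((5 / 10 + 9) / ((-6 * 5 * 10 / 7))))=720 / 133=5.41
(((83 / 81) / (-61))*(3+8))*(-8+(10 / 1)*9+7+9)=-18.11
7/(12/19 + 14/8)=532/181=2.94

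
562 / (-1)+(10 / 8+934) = 1493 / 4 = 373.25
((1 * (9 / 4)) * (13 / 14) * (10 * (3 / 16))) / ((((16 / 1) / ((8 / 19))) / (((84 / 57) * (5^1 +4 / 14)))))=64935 / 80864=0.80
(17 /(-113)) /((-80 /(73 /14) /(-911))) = -1130551 /126560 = -8.93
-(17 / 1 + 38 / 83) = -1449 / 83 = -17.46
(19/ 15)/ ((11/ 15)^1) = 19/ 11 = 1.73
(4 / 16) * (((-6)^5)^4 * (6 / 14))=2742118830047232 / 7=391731261435318.86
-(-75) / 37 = 75 / 37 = 2.03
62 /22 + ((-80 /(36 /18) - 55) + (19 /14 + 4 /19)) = -265137 /2926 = -90.61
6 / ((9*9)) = 0.07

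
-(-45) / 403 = 45 / 403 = 0.11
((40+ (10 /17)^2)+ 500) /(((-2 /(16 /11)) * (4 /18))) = -5621760 /3179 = -1768.41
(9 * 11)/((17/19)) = 1881/17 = 110.65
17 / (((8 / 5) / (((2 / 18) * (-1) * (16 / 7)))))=-170 / 63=-2.70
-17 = -17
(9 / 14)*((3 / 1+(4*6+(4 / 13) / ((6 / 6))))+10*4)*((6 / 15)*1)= 225 / 13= 17.31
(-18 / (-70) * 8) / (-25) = -0.08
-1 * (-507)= 507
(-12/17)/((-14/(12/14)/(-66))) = -2376/833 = -2.85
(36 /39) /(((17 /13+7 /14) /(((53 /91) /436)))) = 318 /466193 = 0.00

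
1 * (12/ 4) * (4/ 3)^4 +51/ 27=307/ 27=11.37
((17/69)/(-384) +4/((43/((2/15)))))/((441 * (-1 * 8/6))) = -0.00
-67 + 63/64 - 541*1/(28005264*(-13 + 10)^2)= -66556262389/1008189504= -66.02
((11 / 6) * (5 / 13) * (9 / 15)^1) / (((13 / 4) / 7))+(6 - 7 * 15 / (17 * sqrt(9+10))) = 5.49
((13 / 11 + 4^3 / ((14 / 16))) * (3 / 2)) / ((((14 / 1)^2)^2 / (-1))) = -17169 / 5916064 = -0.00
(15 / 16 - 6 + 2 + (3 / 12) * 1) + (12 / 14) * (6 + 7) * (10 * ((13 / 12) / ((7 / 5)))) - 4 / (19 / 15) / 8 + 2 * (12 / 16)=1258969 / 14896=84.52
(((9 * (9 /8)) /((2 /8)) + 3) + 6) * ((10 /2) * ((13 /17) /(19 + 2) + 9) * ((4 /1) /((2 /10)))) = 5322900 /119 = 44730.25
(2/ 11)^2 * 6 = 24/ 121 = 0.20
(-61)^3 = -226981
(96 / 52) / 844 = 6 / 2743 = 0.00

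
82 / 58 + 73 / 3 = 25.75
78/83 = 0.94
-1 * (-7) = 7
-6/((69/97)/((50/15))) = -1940/69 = -28.12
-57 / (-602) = 57 / 602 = 0.09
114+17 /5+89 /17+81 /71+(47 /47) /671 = 123.78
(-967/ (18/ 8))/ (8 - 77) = 3868/ 621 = 6.23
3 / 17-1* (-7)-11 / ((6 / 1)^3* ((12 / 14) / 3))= 51395 / 7344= 7.00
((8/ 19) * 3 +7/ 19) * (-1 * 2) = -62/ 19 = -3.26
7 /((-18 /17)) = -119 /18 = -6.61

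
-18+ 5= -13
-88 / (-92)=22 / 23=0.96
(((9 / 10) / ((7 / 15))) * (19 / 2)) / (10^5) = 513 / 2800000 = 0.00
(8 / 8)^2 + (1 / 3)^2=10 / 9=1.11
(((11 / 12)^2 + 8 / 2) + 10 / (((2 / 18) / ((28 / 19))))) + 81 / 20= 141.52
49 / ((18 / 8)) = 196 / 9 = 21.78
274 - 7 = 267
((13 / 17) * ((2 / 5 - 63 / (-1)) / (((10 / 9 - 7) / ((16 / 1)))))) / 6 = -98904 / 4505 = -21.95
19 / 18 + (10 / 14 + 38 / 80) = 2.24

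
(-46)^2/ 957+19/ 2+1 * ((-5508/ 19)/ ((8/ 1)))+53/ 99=-1308653/ 54549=-23.99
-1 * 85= -85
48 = 48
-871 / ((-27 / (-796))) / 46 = -558.23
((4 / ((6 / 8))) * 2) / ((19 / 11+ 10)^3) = 0.01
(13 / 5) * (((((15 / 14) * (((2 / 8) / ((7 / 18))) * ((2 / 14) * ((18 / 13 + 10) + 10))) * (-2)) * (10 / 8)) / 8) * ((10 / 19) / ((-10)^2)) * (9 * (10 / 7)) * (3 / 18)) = -56295 / 2919616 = -0.02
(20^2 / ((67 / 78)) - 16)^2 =907696384 / 4489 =202204.59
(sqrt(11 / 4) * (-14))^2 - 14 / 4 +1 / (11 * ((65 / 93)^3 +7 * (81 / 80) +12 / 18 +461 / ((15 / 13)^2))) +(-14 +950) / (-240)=3333486634378266 / 6270664081385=531.60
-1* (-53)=53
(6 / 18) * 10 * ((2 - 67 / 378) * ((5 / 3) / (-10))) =-3445 / 3402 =-1.01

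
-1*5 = -5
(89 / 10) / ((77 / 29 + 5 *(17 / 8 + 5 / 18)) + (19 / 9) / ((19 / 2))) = 92916 / 155465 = 0.60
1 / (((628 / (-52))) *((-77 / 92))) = 1196 / 12089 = 0.10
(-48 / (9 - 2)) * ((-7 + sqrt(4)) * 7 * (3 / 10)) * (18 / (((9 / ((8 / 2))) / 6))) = 3456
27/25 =1.08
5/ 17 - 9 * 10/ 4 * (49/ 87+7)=-83750/ 493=-169.88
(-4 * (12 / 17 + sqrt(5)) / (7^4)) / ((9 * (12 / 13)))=-13 * sqrt(5) / 64827 - 52 / 367353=-0.00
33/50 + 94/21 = 5393/1050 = 5.14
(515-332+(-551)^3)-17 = -167283985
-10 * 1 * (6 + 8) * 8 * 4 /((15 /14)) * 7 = -87808 /3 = -29269.33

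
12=12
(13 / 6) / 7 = 13 / 42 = 0.31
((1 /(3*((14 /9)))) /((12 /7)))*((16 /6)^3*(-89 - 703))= -5632 /3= -1877.33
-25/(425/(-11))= 11/17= 0.65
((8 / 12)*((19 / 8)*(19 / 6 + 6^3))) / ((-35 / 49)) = -485.82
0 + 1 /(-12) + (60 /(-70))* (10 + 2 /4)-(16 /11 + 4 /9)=-4349 /396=-10.98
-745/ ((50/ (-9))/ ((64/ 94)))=21456/ 235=91.30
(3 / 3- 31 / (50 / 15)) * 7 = -581 / 10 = -58.10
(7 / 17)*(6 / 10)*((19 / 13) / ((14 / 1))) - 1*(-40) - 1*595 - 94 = -1434233 / 2210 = -648.97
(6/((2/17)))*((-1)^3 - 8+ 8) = -51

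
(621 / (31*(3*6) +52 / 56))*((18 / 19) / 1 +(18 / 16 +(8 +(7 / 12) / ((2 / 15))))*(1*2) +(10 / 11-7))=39714192 / 1635425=24.28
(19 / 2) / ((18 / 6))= 19 / 6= 3.17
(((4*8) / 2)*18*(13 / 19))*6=22464 / 19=1182.32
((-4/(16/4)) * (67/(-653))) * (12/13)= 804/8489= 0.09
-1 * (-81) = 81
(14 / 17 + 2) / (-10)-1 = -109 / 85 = -1.28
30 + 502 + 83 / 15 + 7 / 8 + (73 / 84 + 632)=983873 / 840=1171.28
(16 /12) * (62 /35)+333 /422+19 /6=46656 /7385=6.32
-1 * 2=-2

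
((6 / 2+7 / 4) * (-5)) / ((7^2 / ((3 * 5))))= -1425 / 196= -7.27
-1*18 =-18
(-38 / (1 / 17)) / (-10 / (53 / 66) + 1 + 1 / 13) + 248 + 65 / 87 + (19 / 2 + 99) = 282332137 / 681906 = 414.03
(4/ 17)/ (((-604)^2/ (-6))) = -3/ 775234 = -0.00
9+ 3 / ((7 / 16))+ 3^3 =300 / 7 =42.86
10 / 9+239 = 2161 / 9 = 240.11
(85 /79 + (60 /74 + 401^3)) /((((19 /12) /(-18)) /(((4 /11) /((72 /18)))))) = -2142703584432 /32153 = -66640860.40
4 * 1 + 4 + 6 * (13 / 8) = 17.75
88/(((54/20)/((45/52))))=1100/39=28.21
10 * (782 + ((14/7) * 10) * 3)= 8420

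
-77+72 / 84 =-533 / 7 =-76.14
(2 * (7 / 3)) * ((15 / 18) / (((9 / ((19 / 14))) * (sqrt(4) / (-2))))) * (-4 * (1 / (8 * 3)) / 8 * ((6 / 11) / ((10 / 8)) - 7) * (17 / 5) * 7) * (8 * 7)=-5713547 / 53460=-106.88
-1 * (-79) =79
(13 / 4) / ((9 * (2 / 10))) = 65 / 36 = 1.81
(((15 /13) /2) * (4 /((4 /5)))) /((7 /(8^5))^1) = 1228800 /91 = 13503.30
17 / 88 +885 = 77897 / 88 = 885.19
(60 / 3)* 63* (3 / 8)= 945 / 2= 472.50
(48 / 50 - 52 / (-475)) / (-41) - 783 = -15249433 / 19475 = -783.03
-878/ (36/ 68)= -14926/ 9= -1658.44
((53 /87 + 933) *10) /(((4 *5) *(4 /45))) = 152295 /29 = 5251.55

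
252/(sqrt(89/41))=171.04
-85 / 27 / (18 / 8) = -340 / 243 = -1.40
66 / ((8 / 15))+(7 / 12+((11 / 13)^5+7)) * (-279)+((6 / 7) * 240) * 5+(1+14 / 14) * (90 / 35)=-2805166047 / 2599051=-1079.30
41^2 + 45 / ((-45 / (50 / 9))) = 15079 / 9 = 1675.44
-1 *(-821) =821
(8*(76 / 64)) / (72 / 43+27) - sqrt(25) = -4.67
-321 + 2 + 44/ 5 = -1551/ 5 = -310.20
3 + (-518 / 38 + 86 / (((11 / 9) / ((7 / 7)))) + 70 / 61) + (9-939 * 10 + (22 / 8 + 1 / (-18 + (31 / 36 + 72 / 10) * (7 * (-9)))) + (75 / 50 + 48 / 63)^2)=-550632061352258 / 59129823753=-9312.26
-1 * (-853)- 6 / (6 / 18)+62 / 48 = 20071 / 24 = 836.29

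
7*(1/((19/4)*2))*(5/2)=35/19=1.84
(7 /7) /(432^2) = 1 /186624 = 0.00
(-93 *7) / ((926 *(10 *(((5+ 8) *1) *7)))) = -93 / 120380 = -0.00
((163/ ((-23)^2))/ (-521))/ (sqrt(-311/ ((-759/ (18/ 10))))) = -163 * sqrt(1180245)/ 257143197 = -0.00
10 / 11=0.91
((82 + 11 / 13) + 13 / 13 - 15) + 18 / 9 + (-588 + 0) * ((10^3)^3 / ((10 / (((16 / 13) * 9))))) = -8467199999079 / 13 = -651323076852.23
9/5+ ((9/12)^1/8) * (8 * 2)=33/10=3.30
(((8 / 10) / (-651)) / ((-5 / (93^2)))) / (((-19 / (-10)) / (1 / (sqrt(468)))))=124*sqrt(13) / 8645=0.05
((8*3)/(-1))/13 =-24/13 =-1.85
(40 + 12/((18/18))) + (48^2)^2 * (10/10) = 5308468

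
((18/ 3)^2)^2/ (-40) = -162/ 5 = -32.40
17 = 17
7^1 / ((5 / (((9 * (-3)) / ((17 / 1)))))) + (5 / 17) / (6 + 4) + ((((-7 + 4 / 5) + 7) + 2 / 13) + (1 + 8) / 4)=4463 / 4420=1.01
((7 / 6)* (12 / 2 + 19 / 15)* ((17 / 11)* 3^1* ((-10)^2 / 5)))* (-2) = -51884 / 33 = -1572.24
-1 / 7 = -0.14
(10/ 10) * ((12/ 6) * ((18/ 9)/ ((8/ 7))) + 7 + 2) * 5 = 125/ 2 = 62.50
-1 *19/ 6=-19/ 6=-3.17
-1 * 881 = -881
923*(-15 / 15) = -923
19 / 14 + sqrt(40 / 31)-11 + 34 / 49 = -877 / 98 + 2*sqrt(310) / 31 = -7.81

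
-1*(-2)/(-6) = -1/3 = -0.33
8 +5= 13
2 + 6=8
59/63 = 0.94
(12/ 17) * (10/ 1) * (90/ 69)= 3600/ 391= 9.21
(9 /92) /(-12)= -3 /368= -0.01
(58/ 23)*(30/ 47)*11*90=1722600/ 1081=1593.52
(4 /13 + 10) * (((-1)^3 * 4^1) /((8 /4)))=-268 /13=-20.62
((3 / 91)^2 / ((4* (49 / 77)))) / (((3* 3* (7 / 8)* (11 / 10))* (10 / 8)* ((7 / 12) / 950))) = 182400 / 2840383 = 0.06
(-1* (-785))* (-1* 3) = -2355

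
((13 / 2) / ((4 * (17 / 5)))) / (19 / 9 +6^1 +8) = 117 / 3944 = 0.03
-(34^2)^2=-1336336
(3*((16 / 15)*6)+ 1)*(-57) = -5757 / 5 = -1151.40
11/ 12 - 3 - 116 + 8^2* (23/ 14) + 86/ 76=-18847/ 1596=-11.81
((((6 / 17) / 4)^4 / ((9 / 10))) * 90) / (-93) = -675 / 10356604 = -0.00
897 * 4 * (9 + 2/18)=98072/3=32690.67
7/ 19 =0.37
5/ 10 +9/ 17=35/ 34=1.03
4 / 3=1.33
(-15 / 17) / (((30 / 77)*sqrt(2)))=-77*sqrt(2) / 68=-1.60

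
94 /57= 1.65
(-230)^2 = 52900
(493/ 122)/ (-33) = -493/ 4026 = -0.12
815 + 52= 867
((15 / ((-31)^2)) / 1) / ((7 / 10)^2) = 0.03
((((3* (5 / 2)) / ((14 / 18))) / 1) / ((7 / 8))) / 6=90 / 49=1.84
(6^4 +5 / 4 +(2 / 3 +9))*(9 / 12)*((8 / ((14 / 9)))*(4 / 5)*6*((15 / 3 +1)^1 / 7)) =5081292 / 245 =20739.97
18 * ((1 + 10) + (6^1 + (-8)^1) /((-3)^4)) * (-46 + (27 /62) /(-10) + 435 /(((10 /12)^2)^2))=11794872397 /69750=169102.11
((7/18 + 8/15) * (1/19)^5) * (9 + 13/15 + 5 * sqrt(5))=6142/1671366825 + 83 * sqrt(5)/44569782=0.00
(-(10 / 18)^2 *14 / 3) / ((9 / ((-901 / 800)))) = 6307 / 34992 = 0.18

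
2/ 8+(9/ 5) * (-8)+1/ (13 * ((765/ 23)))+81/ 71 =-7347253/ 564876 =-13.01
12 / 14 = 6 / 7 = 0.86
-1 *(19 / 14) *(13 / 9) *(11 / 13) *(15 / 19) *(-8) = 220 / 21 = 10.48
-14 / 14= -1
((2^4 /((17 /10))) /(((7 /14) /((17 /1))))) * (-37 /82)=-5920 /41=-144.39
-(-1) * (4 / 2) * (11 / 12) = 11 / 6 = 1.83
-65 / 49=-1.33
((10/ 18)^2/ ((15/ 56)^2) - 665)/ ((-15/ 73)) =35160377/ 10935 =3215.40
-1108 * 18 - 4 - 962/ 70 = -698661/ 35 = -19961.74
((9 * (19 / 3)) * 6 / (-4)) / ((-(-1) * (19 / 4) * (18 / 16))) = -16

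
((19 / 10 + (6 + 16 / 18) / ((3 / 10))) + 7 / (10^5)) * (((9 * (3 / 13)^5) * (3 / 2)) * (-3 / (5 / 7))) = -342565354467 / 371293000000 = -0.92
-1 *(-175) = 175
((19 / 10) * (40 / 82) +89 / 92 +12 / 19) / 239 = 181019 / 17128652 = 0.01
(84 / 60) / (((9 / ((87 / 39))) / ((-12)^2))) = 3248 / 65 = 49.97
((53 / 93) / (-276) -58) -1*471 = -13578425 / 25668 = -529.00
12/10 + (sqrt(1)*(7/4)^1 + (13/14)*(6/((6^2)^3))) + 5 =4327409/544320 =7.95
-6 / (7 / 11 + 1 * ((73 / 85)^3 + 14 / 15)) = -60798375 / 22324618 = -2.72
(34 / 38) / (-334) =-17 / 6346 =-0.00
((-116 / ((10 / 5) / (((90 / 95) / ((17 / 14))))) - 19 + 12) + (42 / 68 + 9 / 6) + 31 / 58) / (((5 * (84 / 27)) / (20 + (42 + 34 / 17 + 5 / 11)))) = -539009451 / 2622760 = -205.51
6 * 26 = 156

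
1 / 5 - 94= -469 / 5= -93.80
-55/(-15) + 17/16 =227/48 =4.73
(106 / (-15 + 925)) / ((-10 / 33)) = -0.38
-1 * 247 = -247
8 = 8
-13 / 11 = -1.18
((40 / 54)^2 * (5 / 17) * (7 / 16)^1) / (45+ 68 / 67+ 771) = 1675 / 19382652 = 0.00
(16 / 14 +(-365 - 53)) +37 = -2659 / 7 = -379.86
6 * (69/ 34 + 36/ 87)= 7227/ 493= 14.66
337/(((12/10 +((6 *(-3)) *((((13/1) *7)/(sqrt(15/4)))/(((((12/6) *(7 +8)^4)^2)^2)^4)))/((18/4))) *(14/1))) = 33402100678040496529255325120244670689118038353626616299152374267578125000000000000 *sqrt(15)/5022440466507542639034314382961338154620796420851304128405826968944218527344379637938459040244487674442552815889939665794372558593749999999999999999999999991719 +705234348838767445564401644607487899211336830761203954696984870222584018214606640827191956900996810952975124564545694738626480102539062500000000000000000000000000/35157083265552798473240200680729367082345574945959128898840788782609529691410657465569213281711413721097869711229577660560607910156249999999999999999999999942033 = 20.06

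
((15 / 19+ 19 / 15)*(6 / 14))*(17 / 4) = 4981 / 1330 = 3.75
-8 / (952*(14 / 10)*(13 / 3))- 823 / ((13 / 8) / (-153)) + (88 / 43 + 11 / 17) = 36083594896 / 465647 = 77491.31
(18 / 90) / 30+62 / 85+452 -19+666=2804327 / 2550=1099.74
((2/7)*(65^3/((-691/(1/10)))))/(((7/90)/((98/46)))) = -4943250/15893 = -311.03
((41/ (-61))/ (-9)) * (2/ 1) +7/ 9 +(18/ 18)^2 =1058/ 549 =1.93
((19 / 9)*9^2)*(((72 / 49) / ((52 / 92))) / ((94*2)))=70794 / 29939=2.36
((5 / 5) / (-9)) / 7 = -0.02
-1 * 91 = -91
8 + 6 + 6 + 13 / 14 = 293 / 14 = 20.93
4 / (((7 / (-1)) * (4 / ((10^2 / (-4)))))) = 3.57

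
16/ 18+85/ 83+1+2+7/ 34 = 130009/ 25398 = 5.12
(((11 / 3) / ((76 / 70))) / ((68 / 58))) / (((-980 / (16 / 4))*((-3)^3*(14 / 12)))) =319 / 854658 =0.00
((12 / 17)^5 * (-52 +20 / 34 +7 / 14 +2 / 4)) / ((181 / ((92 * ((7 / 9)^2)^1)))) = -11868229632 / 4368899989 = -2.72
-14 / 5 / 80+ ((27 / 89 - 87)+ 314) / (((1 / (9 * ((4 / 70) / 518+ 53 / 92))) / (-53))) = -6624350417311 / 106034600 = -62473.48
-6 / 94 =-3 / 47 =-0.06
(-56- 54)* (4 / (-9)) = 440 / 9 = 48.89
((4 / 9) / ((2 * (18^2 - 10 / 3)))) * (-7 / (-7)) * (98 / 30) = 49 / 21645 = 0.00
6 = 6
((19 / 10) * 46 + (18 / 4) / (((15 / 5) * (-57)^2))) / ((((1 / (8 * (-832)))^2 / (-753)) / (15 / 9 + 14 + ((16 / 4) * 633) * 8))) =-64010798156802818048 / 1083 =-59105076783751447.87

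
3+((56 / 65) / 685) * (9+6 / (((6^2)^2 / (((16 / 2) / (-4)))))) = 3620119 / 1202175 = 3.01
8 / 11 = 0.73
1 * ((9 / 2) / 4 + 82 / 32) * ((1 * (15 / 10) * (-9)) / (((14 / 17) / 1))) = -27081 / 448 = -60.45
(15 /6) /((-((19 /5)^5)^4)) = -476837158203125 /75179946915091916386711202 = -0.00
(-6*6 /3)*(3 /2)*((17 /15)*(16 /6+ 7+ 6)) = -1598 /5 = -319.60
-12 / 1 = -12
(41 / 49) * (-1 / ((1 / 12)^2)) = -5904 / 49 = -120.49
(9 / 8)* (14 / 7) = 9 / 4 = 2.25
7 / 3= 2.33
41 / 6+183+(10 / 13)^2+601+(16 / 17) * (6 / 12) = 13650697 / 17238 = 791.90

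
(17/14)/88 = 17/1232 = 0.01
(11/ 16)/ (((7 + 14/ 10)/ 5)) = 275/ 672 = 0.41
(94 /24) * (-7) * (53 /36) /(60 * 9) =-0.07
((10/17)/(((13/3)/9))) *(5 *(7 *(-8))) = -75600/221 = -342.08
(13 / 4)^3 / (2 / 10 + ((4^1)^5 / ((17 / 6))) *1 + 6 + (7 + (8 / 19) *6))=3548155 / 38980992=0.09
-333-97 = -430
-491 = -491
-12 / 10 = -6 / 5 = -1.20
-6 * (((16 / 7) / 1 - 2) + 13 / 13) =-54 / 7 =-7.71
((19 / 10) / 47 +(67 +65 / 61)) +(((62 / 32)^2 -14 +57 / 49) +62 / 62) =10793260943 / 179818240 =60.02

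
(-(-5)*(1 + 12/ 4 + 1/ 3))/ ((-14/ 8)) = -260/ 21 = -12.38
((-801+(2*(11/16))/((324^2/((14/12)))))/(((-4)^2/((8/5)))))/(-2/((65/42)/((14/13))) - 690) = 682103801899/5887652023296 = 0.12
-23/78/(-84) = 23/6552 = 0.00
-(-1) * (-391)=-391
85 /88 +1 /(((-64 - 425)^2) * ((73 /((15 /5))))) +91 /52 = 1390648117 /512037768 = 2.72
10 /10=1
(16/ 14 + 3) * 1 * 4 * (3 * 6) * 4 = 8352/ 7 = 1193.14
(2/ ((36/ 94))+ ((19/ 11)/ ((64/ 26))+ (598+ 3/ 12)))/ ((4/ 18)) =1914023/ 704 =2718.78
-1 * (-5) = 5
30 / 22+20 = 235 / 11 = 21.36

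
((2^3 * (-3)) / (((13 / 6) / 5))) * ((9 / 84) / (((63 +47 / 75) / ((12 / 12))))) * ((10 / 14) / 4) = -0.02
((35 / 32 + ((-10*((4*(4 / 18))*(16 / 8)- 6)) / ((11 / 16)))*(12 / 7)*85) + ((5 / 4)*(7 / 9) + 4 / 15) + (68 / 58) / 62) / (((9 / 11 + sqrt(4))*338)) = 892272549017 / 94950797760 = 9.40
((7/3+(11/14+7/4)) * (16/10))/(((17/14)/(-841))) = -1375876/255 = -5395.59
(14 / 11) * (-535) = -7490 / 11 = -680.91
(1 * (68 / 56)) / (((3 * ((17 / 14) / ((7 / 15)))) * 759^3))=7 / 19676046555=0.00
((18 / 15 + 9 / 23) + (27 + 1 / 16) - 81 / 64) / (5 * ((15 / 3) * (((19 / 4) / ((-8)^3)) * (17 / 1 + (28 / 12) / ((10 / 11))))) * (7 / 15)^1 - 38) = -116108352 / 170073845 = -0.68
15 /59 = 0.25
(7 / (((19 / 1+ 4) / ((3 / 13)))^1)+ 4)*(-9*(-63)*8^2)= 44162496 / 299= 147700.66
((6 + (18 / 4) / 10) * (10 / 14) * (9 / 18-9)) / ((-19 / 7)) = 14.43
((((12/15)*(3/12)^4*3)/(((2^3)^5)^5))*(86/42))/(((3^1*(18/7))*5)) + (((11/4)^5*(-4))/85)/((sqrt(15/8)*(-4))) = 43/3264099712959498771706675200 + 161051*sqrt(30)/652800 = 1.35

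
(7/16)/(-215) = -7/3440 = -0.00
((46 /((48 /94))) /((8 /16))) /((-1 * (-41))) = 1081 /246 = 4.39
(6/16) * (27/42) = 27/112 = 0.24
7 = 7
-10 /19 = -0.53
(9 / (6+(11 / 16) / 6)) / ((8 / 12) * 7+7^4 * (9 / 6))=5184 / 12700919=0.00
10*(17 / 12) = 85 / 6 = 14.17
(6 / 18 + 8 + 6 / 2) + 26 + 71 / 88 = 10069 / 264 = 38.14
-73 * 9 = -657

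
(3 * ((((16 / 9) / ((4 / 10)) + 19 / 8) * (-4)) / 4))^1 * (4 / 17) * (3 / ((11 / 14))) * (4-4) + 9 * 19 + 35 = 206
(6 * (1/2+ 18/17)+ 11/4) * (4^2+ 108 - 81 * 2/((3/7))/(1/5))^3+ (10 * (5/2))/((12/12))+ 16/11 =-12465354292075/187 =-66659648620.72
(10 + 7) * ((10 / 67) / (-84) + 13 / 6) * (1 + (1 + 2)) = 207128 / 1407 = 147.21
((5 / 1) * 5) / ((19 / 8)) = 200 / 19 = 10.53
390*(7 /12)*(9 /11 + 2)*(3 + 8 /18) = 437255 /198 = 2208.36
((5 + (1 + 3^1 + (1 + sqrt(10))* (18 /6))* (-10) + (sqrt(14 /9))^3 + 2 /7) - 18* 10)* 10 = -17130 /7 - 300* sqrt(10) + 140* sqrt(14) /27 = -3376.42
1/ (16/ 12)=3/ 4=0.75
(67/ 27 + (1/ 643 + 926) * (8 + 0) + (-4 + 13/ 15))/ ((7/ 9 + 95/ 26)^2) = 1303995758208/ 3457311335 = 377.17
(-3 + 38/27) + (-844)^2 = 19233029/27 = 712334.41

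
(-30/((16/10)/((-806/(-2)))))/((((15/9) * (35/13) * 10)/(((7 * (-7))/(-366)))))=-110019/4880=-22.54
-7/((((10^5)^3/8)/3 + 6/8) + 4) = -84/500000000000057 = -0.00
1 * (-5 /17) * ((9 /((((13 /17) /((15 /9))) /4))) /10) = -30 /13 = -2.31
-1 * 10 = -10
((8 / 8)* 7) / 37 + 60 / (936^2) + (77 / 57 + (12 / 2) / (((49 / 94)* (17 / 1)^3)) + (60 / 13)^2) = 282257557158427 / 12355736007888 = 22.84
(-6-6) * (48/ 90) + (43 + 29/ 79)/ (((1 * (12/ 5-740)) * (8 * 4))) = -149215049/ 23308160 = -6.40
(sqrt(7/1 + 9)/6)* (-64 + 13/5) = -614/15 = -40.93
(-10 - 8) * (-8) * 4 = 576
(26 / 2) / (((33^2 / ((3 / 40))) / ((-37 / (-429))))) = 37 / 479160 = 0.00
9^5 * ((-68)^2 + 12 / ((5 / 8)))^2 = 31826386854144 / 25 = 1273055474165.76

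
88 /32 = 11 /4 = 2.75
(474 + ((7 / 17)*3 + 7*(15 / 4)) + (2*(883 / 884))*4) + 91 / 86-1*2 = 19330409 / 38012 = 508.53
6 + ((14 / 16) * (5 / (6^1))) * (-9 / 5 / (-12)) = 6.11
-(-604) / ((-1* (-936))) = 151 / 234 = 0.65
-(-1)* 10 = 10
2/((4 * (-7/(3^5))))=-243/14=-17.36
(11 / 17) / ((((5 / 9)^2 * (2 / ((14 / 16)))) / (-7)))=-6.42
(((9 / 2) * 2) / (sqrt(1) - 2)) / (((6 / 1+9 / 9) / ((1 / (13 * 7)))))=-9 / 637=-0.01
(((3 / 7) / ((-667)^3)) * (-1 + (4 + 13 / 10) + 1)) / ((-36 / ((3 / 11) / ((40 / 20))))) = 53 / 1827924332080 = 0.00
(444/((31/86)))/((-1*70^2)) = -9546/37975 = -0.25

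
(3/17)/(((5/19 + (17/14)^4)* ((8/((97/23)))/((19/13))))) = 168151634/3014183419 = 0.06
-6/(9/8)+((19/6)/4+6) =35/24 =1.46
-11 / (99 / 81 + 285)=-99 / 2576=-0.04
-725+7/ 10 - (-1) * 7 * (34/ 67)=-482901/ 670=-720.75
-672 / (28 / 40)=-960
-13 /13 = -1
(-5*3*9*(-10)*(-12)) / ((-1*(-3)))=-5400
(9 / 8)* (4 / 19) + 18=18.24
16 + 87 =103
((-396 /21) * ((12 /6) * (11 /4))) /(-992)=363 /3472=0.10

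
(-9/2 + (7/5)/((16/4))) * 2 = -83/10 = -8.30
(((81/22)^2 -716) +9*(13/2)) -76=-348453/484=-719.94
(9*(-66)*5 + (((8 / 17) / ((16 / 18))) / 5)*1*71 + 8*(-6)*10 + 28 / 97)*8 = -227047096 / 8245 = -27537.55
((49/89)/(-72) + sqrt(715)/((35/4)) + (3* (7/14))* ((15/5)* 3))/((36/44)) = 44* sqrt(715)/315 + 951049/57672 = 20.23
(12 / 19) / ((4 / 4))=12 / 19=0.63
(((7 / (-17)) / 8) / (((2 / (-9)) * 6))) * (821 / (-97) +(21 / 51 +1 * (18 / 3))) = -8883 / 112132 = -0.08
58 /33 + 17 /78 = 565 /286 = 1.98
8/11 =0.73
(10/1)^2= 100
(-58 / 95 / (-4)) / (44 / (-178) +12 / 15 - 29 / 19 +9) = 2581 / 135728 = 0.02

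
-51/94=-0.54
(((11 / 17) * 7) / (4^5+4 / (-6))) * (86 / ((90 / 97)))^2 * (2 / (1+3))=1339587557 / 70456500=19.01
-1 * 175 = -175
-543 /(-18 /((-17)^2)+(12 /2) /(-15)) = 784635 /668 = 1174.60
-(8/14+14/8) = -65/28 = -2.32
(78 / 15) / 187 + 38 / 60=3709 / 5610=0.66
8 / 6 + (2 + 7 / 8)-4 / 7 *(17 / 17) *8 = -61 / 168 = -0.36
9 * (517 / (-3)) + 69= -1482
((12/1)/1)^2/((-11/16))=-2304/11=-209.45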